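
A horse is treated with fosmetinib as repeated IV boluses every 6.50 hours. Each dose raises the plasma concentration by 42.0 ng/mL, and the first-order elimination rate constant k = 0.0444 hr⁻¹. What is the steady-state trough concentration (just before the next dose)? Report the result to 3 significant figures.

Fraction remaining after one interval: e^(−kτ) = e^(−0.04440 × 6.50) = 0.7493
R = 1 / (1 − 0.7493) = 3.989
Css,max = 42.0 × 3.989 = 167.5 ng/mL
Css,min = Css,max × e^(−kτ) = 167.5 × 0.7493 ≈ 126 ng/mL

126 ng/mL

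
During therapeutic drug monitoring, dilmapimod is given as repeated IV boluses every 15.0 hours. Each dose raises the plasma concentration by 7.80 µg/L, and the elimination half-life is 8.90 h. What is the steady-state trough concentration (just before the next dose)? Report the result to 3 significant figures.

3.52 µg/L

k = ln 2 / 8.90 = 0.07788 h⁻¹
Fraction remaining after one interval: e^(−kτ) = e^(−0.07788 × 15.0) = 0.3109
R = 1 / (1 − 0.3109) = 1.451
Css,max = 7.80 × 1.451 = 11.32 µg/L
Css,min = Css,max × e^(−kτ) = 11.32 × 0.3109 ≈ 3.52 µg/L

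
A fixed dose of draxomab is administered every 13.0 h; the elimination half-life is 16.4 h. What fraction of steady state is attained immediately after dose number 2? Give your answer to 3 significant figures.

0.667

k = ln 2 / 16.4 = 0.04227 h⁻¹
f_n = 1 − e^(−nkτ) = 1 − e^(−2 × 0.04227 × 13.0) = 1 − e^(−1.099) = 1 − 0.3332 ≈ 0.667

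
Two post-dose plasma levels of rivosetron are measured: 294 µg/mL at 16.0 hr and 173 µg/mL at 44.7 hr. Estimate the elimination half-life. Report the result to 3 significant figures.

37.5 hours

k = ln(C₁/C₂) / (t₂ − t₁) = ln(294/173) / (44.7 − 16.0)
  = 0.5303 / 28.70 = 0.01848 hr⁻¹
t½ = ln 2 / k = ln 2 / 0.01848 ≈ 37.5 hours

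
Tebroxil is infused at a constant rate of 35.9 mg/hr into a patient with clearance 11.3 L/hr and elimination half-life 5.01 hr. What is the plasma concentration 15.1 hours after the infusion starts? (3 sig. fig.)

2.78 µg/mL

Css = rate / CL = 35.9 / 11.3 = 3.177 µg/mL
k = ln 2 / 5.01 = 0.1384 hr⁻¹
C(t) = Css (1 − e^(−kt)) = 3.177 × (1 − e^(−2.089)) = 3.177 × 0.8762 ≈ 2.78 µg/mL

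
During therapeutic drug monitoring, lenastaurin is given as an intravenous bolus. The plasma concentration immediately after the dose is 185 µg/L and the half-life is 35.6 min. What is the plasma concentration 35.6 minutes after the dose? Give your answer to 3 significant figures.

92.5 µg/L

k = ln 2 / 35.6 = 0.01947 min⁻¹
35.6 min is 1.000 half-lives, so C = 185 × (1/2)^1.000 = 185 × 0.5000 ≈ 92.5 µg/L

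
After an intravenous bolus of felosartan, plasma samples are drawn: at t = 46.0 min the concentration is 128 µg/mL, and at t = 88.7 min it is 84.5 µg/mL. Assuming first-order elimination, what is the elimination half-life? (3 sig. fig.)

71.3 minutes

k = ln(C₁/C₂) / (t₂ − t₁) = ln(128/84.5) / (88.7 − 46.0)
  = 0.4153 / 42.70 = 0.009725 min⁻¹
t½ = ln 2 / k = ln 2 / 0.009725 ≈ 71.3 minutes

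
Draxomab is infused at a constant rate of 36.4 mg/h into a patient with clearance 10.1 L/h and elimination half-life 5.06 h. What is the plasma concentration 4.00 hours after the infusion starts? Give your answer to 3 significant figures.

1.52 mg/L

Css = rate / CL = 36.4 / 10.1 = 3.604 mg/L
k = ln 2 / 5.06 = 0.1370 h⁻¹
C(t) = Css (1 − e^(−kt)) = 3.604 × (1 − e^(−0.5479)) = 3.604 × 0.4219 ≈ 1.52 mg/L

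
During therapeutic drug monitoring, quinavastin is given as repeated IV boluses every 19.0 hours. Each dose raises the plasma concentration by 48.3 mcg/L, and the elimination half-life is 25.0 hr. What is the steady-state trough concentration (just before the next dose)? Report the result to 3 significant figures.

69.6 mcg/L

k = ln 2 / 25.0 = 0.02773 hr⁻¹
Fraction remaining after one interval: e^(−kτ) = e^(−0.02773 × 19.0) = 0.5905
R = 1 / (1 − 0.5905) = 2.442
Css,max = 48.3 × 2.442 = 117.9 mcg/L
Css,min = Css,max × e^(−kτ) = 117.9 × 0.5905 ≈ 69.6 mcg/L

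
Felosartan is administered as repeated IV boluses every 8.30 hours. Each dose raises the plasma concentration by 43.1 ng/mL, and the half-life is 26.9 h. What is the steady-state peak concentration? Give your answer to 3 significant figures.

k = ln 2 / 26.9 = 0.02577 h⁻¹
Fraction remaining after one interval: e^(−kτ) = e^(−0.02577 × 8.30) = 0.8075
R = 1 / (1 − 0.8075) = 5.194
Css,max = 43.1 × 5.194 ≈ 224 ng/mL

224 ng/mL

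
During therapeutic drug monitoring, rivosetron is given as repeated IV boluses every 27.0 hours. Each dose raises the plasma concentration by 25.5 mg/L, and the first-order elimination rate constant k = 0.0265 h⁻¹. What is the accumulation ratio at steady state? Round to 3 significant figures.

1.96

Fraction remaining after one interval: e^(−kτ) = e^(−0.02650 × 27.0) = 0.4889
R = 1 / (1 − 0.4889) = 1 / 0.5111 ≈ 1.96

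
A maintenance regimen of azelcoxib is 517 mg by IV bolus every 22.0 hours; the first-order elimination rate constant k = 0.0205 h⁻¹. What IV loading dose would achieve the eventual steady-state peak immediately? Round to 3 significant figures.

Accumulation ratio R = 1 / (1 − e^(−kτ)) = 1 / (1 − e^(−0.02050×22.0)) = 1 / (1 − 0.6370) = 2.755
Loading dose = maintenance dose × R = 517 × 2.755 ≈ 1420 mg

1420 mg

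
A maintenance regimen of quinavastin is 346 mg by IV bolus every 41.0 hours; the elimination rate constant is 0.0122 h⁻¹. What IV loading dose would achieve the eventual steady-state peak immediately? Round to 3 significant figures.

Accumulation ratio R = 1 / (1 − e^(−kτ)) = 1 / (1 − e^(−0.01220×41.0)) = 1 / (1 − 0.6064) = 2.541
Loading dose = maintenance dose × R = 346 × 2.541 ≈ 879 mg

879 mg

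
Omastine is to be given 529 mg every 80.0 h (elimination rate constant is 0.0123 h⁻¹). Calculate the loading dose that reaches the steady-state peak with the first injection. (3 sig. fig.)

Accumulation ratio R = 1 / (1 − e^(−kτ)) = 1 / (1 − e^(−0.01230×80.0)) = 1 / (1 − 0.3738) = 1.597
Loading dose = maintenance dose × R = 529 × 1.597 ≈ 845 mg

845 mg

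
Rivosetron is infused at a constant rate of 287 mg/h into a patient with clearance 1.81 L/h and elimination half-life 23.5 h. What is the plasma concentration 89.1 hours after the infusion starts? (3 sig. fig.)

Css = rate / CL = 287 / 1.81 = 158.6 µg/mL
k = ln 2 / 23.5 = 0.02950 h⁻¹
C(t) = Css (1 − e^(−kt)) = 158.6 × (1 − e^(−2.628)) = 158.6 × 0.9278 ≈ 147 µg/mL

147 µg/mL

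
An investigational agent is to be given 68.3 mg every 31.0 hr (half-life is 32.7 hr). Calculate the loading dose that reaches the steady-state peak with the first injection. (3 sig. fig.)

k = ln 2 / 32.7 = 0.02120 hr⁻¹
Accumulation ratio R = 1 / (1 − e^(−kτ)) = 1 / (1 − e^(−0.02120×31.0)) = 1 / (1 − 0.5183) = 2.076
Loading dose = maintenance dose × R = 68.3 × 2.076 ≈ 142 mg

142 mg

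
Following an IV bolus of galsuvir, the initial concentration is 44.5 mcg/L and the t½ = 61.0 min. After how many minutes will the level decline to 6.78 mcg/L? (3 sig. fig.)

166 minutes

k = ln 2 / 61.0 = 0.01136 min⁻¹
C(t) = C₀ e^(−kt)  ⇒  t = ln(C₀/C) / k
t = ln(44.5/6.78) / 0.01136 = 1.882 / 0.01136 ≈ 166 minutes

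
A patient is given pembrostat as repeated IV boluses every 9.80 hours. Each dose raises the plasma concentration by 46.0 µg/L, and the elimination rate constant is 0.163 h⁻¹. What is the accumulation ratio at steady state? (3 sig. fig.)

1.25

Fraction remaining after one interval: e^(−kτ) = e^(−0.1630 × 9.80) = 0.2024
R = 1 / (1 − 0.2024) = 1 / 0.7976 ≈ 1.25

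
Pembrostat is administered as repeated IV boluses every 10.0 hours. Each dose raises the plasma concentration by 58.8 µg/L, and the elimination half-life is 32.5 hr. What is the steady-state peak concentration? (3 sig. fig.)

306 µg/L

k = ln 2 / 32.5 = 0.02133 hr⁻¹
Fraction remaining after one interval: e^(−kτ) = e^(−0.02133 × 10.0) = 0.8079
R = 1 / (1 − 0.8079) = 5.207
Css,max = 58.8 × 5.207 ≈ 306 µg/L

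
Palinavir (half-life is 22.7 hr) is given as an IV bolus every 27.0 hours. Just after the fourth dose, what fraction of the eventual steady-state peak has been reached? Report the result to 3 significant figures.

k = ln 2 / 22.7 = 0.03054 hr⁻¹
f_n = 1 − e^(−nkτ) = 1 − e^(−4 × 0.03054 × 27.0) = 1 − e^(−3.298) = 1 − 0.03696 ≈ 0.963

0.963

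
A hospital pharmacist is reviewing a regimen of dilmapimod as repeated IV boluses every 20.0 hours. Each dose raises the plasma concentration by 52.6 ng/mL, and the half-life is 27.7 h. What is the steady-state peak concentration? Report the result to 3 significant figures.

k = ln 2 / 27.7 = 0.02502 h⁻¹
Fraction remaining after one interval: e^(−kτ) = e^(−0.02502 × 20.0) = 0.6062
R = 1 / (1 − 0.6062) = 2.540
Css,max = 52.6 × 2.540 ≈ 134 ng/mL

134 ng/mL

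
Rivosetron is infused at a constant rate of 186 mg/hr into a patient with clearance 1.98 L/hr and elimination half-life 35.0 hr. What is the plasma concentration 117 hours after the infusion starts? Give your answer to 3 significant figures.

Css = rate / CL = 186 / 1.98 = 93.94 µg/mL
k = ln 2 / 35.0 = 0.01980 hr⁻¹
C(t) = Css (1 − e^(−kt)) = 93.94 × (1 − e^(−2.317)) = 93.94 × 0.9014 ≈ 84.7 µg/mL

84.7 µg/mL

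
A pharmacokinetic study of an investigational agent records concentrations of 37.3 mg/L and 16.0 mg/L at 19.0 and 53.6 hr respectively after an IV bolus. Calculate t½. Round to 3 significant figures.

28.3 hours

k = ln(C₁/C₂) / (t₂ − t₁) = ln(37.3/16.0) / (53.6 − 19.0)
  = 0.8464 / 34.60 = 0.02446 hr⁻¹
t½ = ln 2 / k = ln 2 / 0.02446 ≈ 28.3 hours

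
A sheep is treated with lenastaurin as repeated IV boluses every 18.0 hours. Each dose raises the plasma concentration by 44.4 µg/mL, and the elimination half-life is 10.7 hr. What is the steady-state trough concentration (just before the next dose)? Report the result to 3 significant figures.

20.1 µg/mL

k = ln 2 / 10.7 = 0.06478 hr⁻¹
Fraction remaining after one interval: e^(−kτ) = e^(−0.06478 × 18.0) = 0.3116
R = 1 / (1 − 0.3116) = 1.453
Css,max = 44.4 × 1.453 = 64.50 µg/mL
Css,min = Css,max × e^(−kτ) = 64.50 × 0.3116 ≈ 20.1 µg/mL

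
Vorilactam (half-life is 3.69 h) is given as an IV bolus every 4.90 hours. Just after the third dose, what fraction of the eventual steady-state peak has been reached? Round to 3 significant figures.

k = ln 2 / 3.69 = 0.1878 h⁻¹
f_n = 1 − e^(−nkτ) = 1 − e^(−3 × 0.1878 × 4.90) = 1 − e^(−2.761) = 1 − 0.06321 ≈ 0.937

0.937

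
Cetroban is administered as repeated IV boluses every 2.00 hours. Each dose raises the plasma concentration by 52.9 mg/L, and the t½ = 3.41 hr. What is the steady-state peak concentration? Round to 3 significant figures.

k = ln 2 / 3.41 = 0.2033 hr⁻¹
Fraction remaining after one interval: e^(−kτ) = e^(−0.2033 × 2.00) = 0.6660
R = 1 / (1 − 0.6660) = 2.994
Css,max = 52.9 × 2.994 ≈ 158 mg/L

158 mg/L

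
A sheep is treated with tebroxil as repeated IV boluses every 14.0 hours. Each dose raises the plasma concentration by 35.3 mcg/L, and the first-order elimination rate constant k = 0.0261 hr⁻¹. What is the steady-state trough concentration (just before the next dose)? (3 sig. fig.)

Fraction remaining after one interval: e^(−kτ) = e^(−0.02610 × 14.0) = 0.6939
R = 1 / (1 − 0.6939) = 3.267
Css,max = 35.3 × 3.267 = 115.3 mcg/L
Css,min = Css,max × e^(−kτ) = 115.3 × 0.6939 ≈ 80.0 mcg/L

80.0 mcg/L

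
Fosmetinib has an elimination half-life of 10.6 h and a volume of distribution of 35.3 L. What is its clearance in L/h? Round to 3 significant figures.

k = ln 2 / t½ = ln 2 / 10.6 = 0.06539 h⁻¹
CL = k · V = 0.06539 × 35.3 ≈ 2.31 L/h

2.31 L/h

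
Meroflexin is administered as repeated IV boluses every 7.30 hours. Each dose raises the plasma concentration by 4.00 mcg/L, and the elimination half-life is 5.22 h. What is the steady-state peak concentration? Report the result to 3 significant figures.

k = ln 2 / 5.22 = 0.1328 h⁻¹
Fraction remaining after one interval: e^(−kτ) = e^(−0.1328 × 7.30) = 0.3793
R = 1 / (1 − 0.3793) = 1.611
Css,max = 4.00 × 1.611 ≈ 6.44 mcg/L

6.44 mcg/L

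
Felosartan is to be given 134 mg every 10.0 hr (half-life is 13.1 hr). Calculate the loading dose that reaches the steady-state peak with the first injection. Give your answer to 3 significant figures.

326 mg

k = ln 2 / 13.1 = 0.05291 hr⁻¹
Accumulation ratio R = 1 / (1 − e^(−kτ)) = 1 / (1 − e^(−0.05291×10.0)) = 1 / (1 − 0.5891) = 2.434
Loading dose = maintenance dose × R = 134 × 2.434 ≈ 326 mg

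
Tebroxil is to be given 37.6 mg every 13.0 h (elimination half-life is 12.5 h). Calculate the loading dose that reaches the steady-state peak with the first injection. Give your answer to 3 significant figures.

73.2 mg

k = ln 2 / 12.5 = 0.05545 h⁻¹
Accumulation ratio R = 1 / (1 − e^(−kτ)) = 1 / (1 − e^(−0.05545×13.0)) = 1 / (1 − 0.4863) = 1.947
Loading dose = maintenance dose × R = 37.6 × 1.947 ≈ 73.2 mg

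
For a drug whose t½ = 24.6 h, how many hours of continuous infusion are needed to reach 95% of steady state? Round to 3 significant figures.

106 hours

k = ln 2 / 24.6 = 0.02818 h⁻¹
f = 1 − e^(−kt)  ⇒  t = −ln(1 − f) / k
t = −ln(1 − 0.95) / 0.02818 = 2.996 / 0.02818 ≈ 106 hours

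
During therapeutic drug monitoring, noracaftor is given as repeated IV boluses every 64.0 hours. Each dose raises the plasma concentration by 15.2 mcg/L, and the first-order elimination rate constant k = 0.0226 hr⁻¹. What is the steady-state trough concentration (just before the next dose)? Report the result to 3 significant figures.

Fraction remaining after one interval: e^(−kτ) = e^(−0.02260 × 64.0) = 0.2354
R = 1 / (1 − 0.2354) = 1.308
Css,max = 15.2 × 1.308 = 19.88 mcg/L
Css,min = Css,max × e^(−kτ) = 19.88 × 0.2354 ≈ 4.68 mcg/L

4.68 mcg/L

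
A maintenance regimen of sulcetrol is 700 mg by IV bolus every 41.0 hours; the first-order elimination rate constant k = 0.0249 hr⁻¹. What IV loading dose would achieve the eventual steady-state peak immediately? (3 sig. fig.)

Accumulation ratio R = 1 / (1 − e^(−kτ)) = 1 / (1 − e^(−0.02490×41.0)) = 1 / (1 − 0.3603) = 1.563
Loading dose = maintenance dose × R = 700 × 1.563 ≈ 1090 mg

1090 mg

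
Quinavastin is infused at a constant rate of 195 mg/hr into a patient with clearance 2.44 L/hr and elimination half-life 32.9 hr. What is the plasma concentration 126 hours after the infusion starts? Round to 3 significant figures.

74.3 µg/mL

Css = rate / CL = 195 / 2.44 = 79.92 µg/mL
k = ln 2 / 32.9 = 0.02107 hr⁻¹
C(t) = Css (1 − e^(−kt)) = 79.92 × (1 − e^(−2.655)) = 79.92 × 0.9297 ≈ 74.3 µg/mL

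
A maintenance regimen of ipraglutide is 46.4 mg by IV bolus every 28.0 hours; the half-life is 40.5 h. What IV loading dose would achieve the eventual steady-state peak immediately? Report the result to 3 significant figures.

122 mg

k = ln 2 / 40.5 = 0.01711 h⁻¹
Accumulation ratio R = 1 / (1 − e^(−kτ)) = 1 / (1 − e^(−0.01711×28.0)) = 1 / (1 − 0.6193) = 2.627
Loading dose = maintenance dose × R = 46.4 × 2.627 ≈ 122 mg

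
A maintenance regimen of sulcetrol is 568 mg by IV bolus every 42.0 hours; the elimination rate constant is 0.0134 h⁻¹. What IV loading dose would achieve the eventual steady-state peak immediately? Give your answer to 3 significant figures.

1320 mg

Accumulation ratio R = 1 / (1 − e^(−kτ)) = 1 / (1 − e^(−0.01340×42.0)) = 1 / (1 − 0.5696) = 2.323
Loading dose = maintenance dose × R = 568 × 2.323 ≈ 1320 mg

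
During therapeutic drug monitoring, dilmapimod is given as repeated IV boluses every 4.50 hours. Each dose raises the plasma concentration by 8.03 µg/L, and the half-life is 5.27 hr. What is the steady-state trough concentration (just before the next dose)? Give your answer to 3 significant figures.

k = ln 2 / 5.27 = 0.1315 hr⁻¹
Fraction remaining after one interval: e^(−kτ) = e^(−0.1315 × 4.50) = 0.5533
R = 1 / (1 − 0.5533) = 2.239
Css,max = 8.03 × 2.239 = 17.98 µg/L
Css,min = Css,max × e^(−kτ) = 17.98 × 0.5533 ≈ 9.95 µg/L

9.95 µg/L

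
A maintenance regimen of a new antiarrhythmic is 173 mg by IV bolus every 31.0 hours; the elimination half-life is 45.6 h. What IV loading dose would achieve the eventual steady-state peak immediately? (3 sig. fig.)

k = ln 2 / 45.6 = 0.01520 h⁻¹
Accumulation ratio R = 1 / (1 − e^(−kτ)) = 1 / (1 − e^(−0.01520×31.0)) = 1 / (1 − 0.6242) = 2.661
Loading dose = maintenance dose × R = 173 × 2.661 ≈ 460 mg

460 mg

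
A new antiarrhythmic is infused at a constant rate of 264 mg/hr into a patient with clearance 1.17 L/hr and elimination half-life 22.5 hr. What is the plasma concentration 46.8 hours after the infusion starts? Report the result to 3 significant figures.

172 µg/mL

Css = rate / CL = 264 / 1.17 = 225.6 µg/mL
k = ln 2 / 22.5 = 0.03081 hr⁻¹
C(t) = Css (1 − e^(−kt)) = 225.6 × (1 − e^(−1.442)) = 225.6 × 0.7635 ≈ 172 µg/mL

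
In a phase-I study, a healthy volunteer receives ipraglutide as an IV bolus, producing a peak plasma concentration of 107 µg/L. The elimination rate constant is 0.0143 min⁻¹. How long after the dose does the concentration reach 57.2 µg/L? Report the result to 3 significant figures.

43.8 minutes

C(t) = C₀ e^(−kt)  ⇒  t = ln(C₀/C) / k
t = ln(107/57.2) / 0.01430 = 0.6263 / 0.01430 ≈ 43.8 minutes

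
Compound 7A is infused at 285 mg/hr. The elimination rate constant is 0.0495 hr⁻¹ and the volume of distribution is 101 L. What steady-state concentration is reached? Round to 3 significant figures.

CL = k · V = 0.0495 × 101 = 5.000 L/hr
Css = rate / CL = 285 / 5.000 ≈ 57.0 mg/L

57.0 mg/L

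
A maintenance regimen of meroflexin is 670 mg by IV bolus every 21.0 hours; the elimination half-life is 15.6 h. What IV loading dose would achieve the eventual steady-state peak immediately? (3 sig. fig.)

1100 mg

k = ln 2 / 15.6 = 0.04443 h⁻¹
Accumulation ratio R = 1 / (1 − e^(−kτ)) = 1 / (1 − e^(−0.04443×21.0)) = 1 / (1 − 0.3933) = 1.648
Loading dose = maintenance dose × R = 670 × 1.648 ≈ 1100 mg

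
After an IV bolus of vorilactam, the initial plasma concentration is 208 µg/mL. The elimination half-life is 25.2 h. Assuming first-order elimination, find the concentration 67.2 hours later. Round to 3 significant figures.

k = ln 2 / 25.2 = 0.02751 h⁻¹
C(t) = C₀ e^(−kt) = 208 × e^(−0.02751 × 67.2) = 208 × e^(−1.848) = 208 × 0.1575 ≈ 32.8 µg/mL

32.8 µg/mL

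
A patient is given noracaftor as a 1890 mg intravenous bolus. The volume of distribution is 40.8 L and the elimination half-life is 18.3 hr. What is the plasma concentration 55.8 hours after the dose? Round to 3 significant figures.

5.60 mg/L

C₀ = dose / V = 1890 / 40.8 = 46.32 mg/L
k = ln 2 / 18.3 = 0.03788 hr⁻¹
C(t) = C₀ e^(−kt) = 46.32 × e^(−0.03788 × 55.8) = 46.32 × e^(−2.114) = 46.32 × 0.1208 ≈ 5.60 mg/L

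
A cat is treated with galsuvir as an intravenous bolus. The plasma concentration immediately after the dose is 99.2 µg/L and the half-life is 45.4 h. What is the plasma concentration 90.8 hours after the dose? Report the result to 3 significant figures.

k = ln 2 / 45.4 = 0.01527 h⁻¹
90.8 h is 2.000 half-lives, so C = 99.2 × (1/2)^2.000 = 99.2 × 0.2500 ≈ 24.8 µg/L

24.8 µg/L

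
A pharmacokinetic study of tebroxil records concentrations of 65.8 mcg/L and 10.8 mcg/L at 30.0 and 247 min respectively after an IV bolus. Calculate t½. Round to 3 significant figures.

83.2 minutes

k = ln(C₁/C₂) / (t₂ − t₁) = ln(65.8/10.8) / (247 − 30.0)
  = 1.807 / 217.0 = 0.008328 min⁻¹
t½ = ln 2 / k = ln 2 / 0.008328 ≈ 83.2 minutes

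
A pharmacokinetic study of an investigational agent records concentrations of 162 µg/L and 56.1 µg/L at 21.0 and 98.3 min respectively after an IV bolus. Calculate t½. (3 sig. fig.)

50.5 minutes

k = ln(C₁/C₂) / (t₂ − t₁) = ln(162/56.1) / (98.3 − 21.0)
  = 1.060 / 77.30 = 0.01372 min⁻¹
t½ = ln 2 / k = ln 2 / 0.01372 ≈ 50.5 minutes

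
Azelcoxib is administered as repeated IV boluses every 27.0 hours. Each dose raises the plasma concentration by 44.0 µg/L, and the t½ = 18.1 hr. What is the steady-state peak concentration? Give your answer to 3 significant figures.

68.3 µg/L

k = ln 2 / 18.1 = 0.03830 hr⁻¹
Fraction remaining after one interval: e^(−kτ) = e^(−0.03830 × 27.0) = 0.3556
R = 1 / (1 − 0.3556) = 1.552
Css,max = 44.0 × 1.552 ≈ 68.3 µg/L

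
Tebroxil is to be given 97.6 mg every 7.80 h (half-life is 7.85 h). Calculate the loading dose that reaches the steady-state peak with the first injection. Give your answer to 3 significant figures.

k = ln 2 / 7.85 = 0.08830 h⁻¹
Accumulation ratio R = 1 / (1 − e^(−kτ)) = 1 / (1 − e^(−0.08830×7.80)) = 1 / (1 − 0.5022) = 2.009
Loading dose = maintenance dose × R = 97.6 × 2.009 ≈ 196 mg

196 mg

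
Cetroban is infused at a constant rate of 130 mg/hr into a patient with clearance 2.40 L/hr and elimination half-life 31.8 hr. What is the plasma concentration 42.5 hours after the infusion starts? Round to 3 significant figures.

Css = rate / CL = 130 / 2.40 = 54.17 µg/mL
k = ln 2 / 31.8 = 0.02180 hr⁻¹
C(t) = Css (1 − e^(−kt)) = 54.17 × (1 − e^(−0.9264)) = 54.17 × 0.6040 ≈ 32.7 µg/mL

32.7 µg/mL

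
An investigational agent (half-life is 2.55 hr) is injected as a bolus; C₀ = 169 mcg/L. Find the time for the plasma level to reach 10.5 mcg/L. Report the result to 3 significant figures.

k = ln 2 / 2.55 = 0.2718 hr⁻¹
C(t) = C₀ e^(−kt)  ⇒  t = ln(C₀/C) / k
t = ln(169/10.5) / 0.2718 = 2.779 / 0.2718 ≈ 10.2 hours

10.2 hours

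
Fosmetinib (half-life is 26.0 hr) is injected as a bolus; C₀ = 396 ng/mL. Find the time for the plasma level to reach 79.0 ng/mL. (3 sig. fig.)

60.5 hours

k = ln 2 / 26.0 = 0.02666 hr⁻¹
C(t) = C₀ e^(−kt)  ⇒  t = ln(C₀/C) / k
t = ln(396/79.0) / 0.02666 = 1.612 / 0.02666 ≈ 60.5 hours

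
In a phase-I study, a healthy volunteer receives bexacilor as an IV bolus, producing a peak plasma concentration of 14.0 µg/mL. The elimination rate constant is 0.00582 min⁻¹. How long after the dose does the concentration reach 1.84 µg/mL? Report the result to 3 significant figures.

C(t) = C₀ e^(−kt)  ⇒  t = ln(C₀/C) / k
t = ln(14.0/1.84) / 0.005820 = 2.029 / 0.005820 ≈ 349 minutes

349 minutes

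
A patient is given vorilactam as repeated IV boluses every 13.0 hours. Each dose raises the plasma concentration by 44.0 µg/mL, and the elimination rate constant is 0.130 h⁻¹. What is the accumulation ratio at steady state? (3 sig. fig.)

1.23

Fraction remaining after one interval: e^(−kτ) = e^(−0.1300 × 13.0) = 0.1845
R = 1 / (1 − 0.1845) = 1 / 0.8155 ≈ 1.23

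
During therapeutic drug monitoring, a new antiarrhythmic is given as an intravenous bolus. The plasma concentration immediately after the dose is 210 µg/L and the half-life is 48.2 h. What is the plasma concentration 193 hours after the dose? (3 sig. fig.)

k = ln 2 / 48.2 = 0.01438 h⁻¹
C(t) = C₀ e^(−kt) = 210 × e^(−0.01438 × 193) = 210 × e^(−2.775) = 210 × 0.06232 ≈ 13.1 µg/L

13.1 µg/L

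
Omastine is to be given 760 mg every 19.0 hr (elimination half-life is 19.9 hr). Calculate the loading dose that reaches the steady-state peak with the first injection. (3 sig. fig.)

k = ln 2 / 19.9 = 0.03483 hr⁻¹
Accumulation ratio R = 1 / (1 − e^(−kτ)) = 1 / (1 − e^(−0.03483×19.0)) = 1 / (1 − 0.5159) = 2.066
Loading dose = maintenance dose × R = 760 × 2.066 ≈ 1570 mg

1570 mg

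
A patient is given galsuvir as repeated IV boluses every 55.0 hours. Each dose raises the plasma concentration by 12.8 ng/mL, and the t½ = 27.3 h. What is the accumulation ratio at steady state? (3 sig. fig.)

1.33

k = ln 2 / 27.3 = 0.02539 h⁻¹
Fraction remaining after one interval: e^(−kτ) = e^(−0.02539 × 55.0) = 0.2475
R = 1 / (1 − 0.2475) = 1 / 0.7525 ≈ 1.33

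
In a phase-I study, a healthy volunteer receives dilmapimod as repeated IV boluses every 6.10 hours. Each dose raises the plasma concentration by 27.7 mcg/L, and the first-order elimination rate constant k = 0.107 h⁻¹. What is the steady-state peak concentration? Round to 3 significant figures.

57.8 mcg/L

Fraction remaining after one interval: e^(−kτ) = e^(−0.1070 × 6.10) = 0.5206
R = 1 / (1 − 0.5206) = 2.086
Css,max = 27.7 × 2.086 ≈ 57.8 mcg/L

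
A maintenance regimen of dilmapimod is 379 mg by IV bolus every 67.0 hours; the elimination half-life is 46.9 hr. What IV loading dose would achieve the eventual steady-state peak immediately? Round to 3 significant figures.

k = ln 2 / 46.9 = 0.01478 hr⁻¹
Accumulation ratio R = 1 / (1 − e^(−kτ)) = 1 / (1 − e^(−0.01478×67.0)) = 1 / (1 − 0.3715) = 1.591
Loading dose = maintenance dose × R = 379 × 1.591 ≈ 603 mg

603 mg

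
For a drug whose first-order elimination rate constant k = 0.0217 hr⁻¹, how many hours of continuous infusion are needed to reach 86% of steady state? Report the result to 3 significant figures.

f = 1 − e^(−kt)  ⇒  t = −ln(1 − f) / k
t = −ln(1 − 0.86) / 0.02170 = 1.966 / 0.02170 ≈ 90.6 hours

90.6 hours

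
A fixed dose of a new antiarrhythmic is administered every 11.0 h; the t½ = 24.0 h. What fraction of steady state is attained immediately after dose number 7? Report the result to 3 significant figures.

k = ln 2 / 24.0 = 0.02888 h⁻¹
f_n = 1 − e^(−nkτ) = 1 − e^(−7 × 0.02888 × 11.0) = 1 − e^(−2.224) = 1 − 0.1082 ≈ 0.892

0.892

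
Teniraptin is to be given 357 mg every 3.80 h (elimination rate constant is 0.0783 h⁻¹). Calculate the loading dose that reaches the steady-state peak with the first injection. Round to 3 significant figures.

Accumulation ratio R = 1 / (1 − e^(−kτ)) = 1 / (1 − e^(−0.07830×3.80)) = 1 / (1 − 0.7426) = 3.886
Loading dose = maintenance dose × R = 357 × 3.886 ≈ 1390 mg

1390 mg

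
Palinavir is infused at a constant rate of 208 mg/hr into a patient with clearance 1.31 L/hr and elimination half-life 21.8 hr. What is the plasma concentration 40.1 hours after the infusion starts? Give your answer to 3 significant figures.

Css = rate / CL = 208 / 1.31 = 158.8 µg/mL
k = ln 2 / 21.8 = 0.03180 hr⁻¹
C(t) = Css (1 − e^(−kt)) = 158.8 × (1 − e^(−1.275)) = 158.8 × 0.7206 ≈ 114 µg/mL

114 µg/mL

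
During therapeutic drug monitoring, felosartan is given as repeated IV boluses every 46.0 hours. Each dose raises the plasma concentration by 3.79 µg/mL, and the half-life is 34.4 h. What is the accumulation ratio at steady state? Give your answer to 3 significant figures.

1.66

k = ln 2 / 34.4 = 0.02015 h⁻¹
Fraction remaining after one interval: e^(−kτ) = e^(−0.02015 × 46.0) = 0.3958
R = 1 / (1 − 0.3958) = 1 / 0.6042 ≈ 1.66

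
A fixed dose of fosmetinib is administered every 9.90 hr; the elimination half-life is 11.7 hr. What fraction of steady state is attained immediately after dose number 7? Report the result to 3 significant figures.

0.984

k = ln 2 / 11.7 = 0.05924 hr⁻¹
f_n = 1 − e^(−nkτ) = 1 − e^(−7 × 0.05924 × 9.90) = 1 − e^(−4.106) = 1 − 0.01648 ≈ 0.984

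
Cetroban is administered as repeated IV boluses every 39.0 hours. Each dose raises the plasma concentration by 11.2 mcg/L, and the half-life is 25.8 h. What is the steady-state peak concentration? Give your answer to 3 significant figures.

k = ln 2 / 25.8 = 0.02687 h⁻¹
Fraction remaining after one interval: e^(−kτ) = e^(−0.02687 × 39.0) = 0.3507
R = 1 / (1 − 0.3507) = 1.540
Css,max = 11.2 × 1.540 ≈ 17.2 mcg/L

17.2 mcg/L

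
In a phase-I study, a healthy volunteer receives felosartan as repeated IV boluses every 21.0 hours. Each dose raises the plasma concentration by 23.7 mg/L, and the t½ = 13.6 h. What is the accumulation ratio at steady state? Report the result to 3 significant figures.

1.52

k = ln 2 / 13.6 = 0.05097 h⁻¹
Fraction remaining after one interval: e^(−kτ) = e^(−0.05097 × 21.0) = 0.3429
R = 1 / (1 − 0.3429) = 1 / 0.6571 ≈ 1.52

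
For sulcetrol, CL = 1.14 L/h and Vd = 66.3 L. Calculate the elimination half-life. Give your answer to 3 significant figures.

k = CL / V = 1.14 / 66.3 = 0.01719 h⁻¹
t½ = ln 2 / k = ln 2 / 0.01719 ≈ 40.3 hours

40.3 hours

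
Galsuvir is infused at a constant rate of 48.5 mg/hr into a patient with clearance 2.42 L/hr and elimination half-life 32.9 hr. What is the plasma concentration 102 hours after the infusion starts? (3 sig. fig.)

Css = rate / CL = 48.5 / 2.42 = 20.04 µg/mL
k = ln 2 / 32.9 = 0.02107 hr⁻¹
C(t) = Css (1 − e^(−kt)) = 20.04 × (1 − e^(−2.149)) = 20.04 × 0.8834 ≈ 17.7 µg/mL

17.7 µg/mL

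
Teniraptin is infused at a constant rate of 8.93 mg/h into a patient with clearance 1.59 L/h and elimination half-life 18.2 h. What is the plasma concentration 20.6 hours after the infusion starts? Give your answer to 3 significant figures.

Css = rate / CL = 8.93 / 1.59 = 5.616 mg/L
k = ln 2 / 18.2 = 0.03809 h⁻¹
C(t) = Css (1 − e^(−kt)) = 5.616 × (1 − e^(−0.7846)) = 5.616 × 0.5437 ≈ 3.05 mg/L

3.05 mg/L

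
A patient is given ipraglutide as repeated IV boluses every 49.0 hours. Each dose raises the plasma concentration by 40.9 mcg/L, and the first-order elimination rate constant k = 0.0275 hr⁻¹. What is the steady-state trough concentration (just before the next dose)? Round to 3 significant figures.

Fraction remaining after one interval: e^(−kτ) = e^(−0.02750 × 49.0) = 0.2599
R = 1 / (1 − 0.2599) = 1.351
Css,max = 40.9 × 1.351 = 55.26 mcg/L
Css,min = Css,max × e^(−kτ) = 55.26 × 0.2599 ≈ 14.4 mcg/L

14.4 mcg/L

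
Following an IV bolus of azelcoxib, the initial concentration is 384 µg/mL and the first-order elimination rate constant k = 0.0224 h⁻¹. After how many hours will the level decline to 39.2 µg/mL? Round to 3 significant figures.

C(t) = C₀ e^(−kt)  ⇒  t = ln(C₀/C) / k
t = ln(384/39.2) / 0.02240 = 2.282 / 0.02240 ≈ 102 hours

102 hours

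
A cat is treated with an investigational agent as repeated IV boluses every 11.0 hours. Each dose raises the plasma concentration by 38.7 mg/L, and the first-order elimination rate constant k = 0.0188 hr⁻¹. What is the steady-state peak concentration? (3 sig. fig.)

Fraction remaining after one interval: e^(−kτ) = e^(−0.01880 × 11.0) = 0.8132
R = 1 / (1 − 0.8132) = 5.353
Css,max = 38.7 × 5.353 ≈ 207 mg/L

207 mg/L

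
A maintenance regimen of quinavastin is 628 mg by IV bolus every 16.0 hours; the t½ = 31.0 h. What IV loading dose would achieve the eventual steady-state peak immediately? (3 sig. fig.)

k = ln 2 / 31.0 = 0.02236 h⁻¹
Accumulation ratio R = 1 / (1 − e^(−kτ)) = 1 / (1 − e^(−0.02236×16.0)) = 1 / (1 − 0.6992) = 3.325
Loading dose = maintenance dose × R = 628 × 3.325 ≈ 2090 mg

2090 mg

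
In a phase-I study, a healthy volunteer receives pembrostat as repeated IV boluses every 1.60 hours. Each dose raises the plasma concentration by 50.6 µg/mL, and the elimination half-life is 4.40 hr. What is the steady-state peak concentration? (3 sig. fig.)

227 µg/mL

k = ln 2 / 4.40 = 0.1575 hr⁻¹
Fraction remaining after one interval: e^(−kτ) = e^(−0.1575 × 1.60) = 0.7772
R = 1 / (1 − 0.7772) = 4.488
Css,max = 50.6 × 4.488 ≈ 227 µg/mL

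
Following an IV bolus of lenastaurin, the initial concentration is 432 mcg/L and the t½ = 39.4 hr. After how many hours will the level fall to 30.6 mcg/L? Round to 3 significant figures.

k = ln 2 / 39.4 = 0.01759 hr⁻¹
C(t) = C₀ e^(−kt)  ⇒  t = ln(C₀/C) / k
t = ln(432/30.6) / 0.01759 = 2.647 / 0.01759 ≈ 150 hours

150 hours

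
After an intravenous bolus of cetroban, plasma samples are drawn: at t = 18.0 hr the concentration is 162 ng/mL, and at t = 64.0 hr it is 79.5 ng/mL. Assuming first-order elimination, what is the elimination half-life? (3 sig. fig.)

k = ln(C₁/C₂) / (t₂ − t₁) = ln(162/79.5) / (64.0 − 18.0)
  = 0.7118 / 46.00 = 0.01547 hr⁻¹
t½ = ln 2 / k = ln 2 / 0.01547 ≈ 44.8 hours

44.8 hours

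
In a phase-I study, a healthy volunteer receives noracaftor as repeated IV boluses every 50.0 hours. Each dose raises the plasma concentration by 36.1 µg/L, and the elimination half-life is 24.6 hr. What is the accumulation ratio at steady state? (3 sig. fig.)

1.32

k = ln 2 / 24.6 = 0.02818 hr⁻¹
Fraction remaining after one interval: e^(−kτ) = e^(−0.02818 × 50.0) = 0.2444
R = 1 / (1 − 0.2444) = 1 / 0.7556 ≈ 1.32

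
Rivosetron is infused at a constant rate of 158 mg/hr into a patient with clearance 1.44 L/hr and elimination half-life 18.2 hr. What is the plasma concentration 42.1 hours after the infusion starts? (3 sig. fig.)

Css = rate / CL = 158 / 1.44 = 109.7 mg/L
k = ln 2 / 18.2 = 0.03809 hr⁻¹
C(t) = Css (1 − e^(−kt)) = 109.7 × (1 − e^(−1.603)) = 109.7 × 0.7988 ≈ 87.6 mg/L

87.6 mg/L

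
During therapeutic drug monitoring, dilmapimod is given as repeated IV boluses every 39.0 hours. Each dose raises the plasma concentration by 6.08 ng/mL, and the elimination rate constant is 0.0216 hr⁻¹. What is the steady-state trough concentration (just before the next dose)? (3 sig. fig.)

Fraction remaining after one interval: e^(−kτ) = e^(−0.02160 × 39.0) = 0.4307
R = 1 / (1 − 0.4307) = 1.756
Css,max = 6.08 × 1.756 = 10.68 ng/mL
Css,min = Css,max × e^(−kτ) = 10.68 × 0.4307 ≈ 4.60 ng/mL

4.60 ng/mL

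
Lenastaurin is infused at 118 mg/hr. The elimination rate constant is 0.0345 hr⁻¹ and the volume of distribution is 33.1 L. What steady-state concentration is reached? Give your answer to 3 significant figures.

103 µg/mL

CL = k · V = 0.0345 × 33.1 = 1.142 L/hr
Css = rate / CL = 118 / 1.142 ≈ 103 µg/mL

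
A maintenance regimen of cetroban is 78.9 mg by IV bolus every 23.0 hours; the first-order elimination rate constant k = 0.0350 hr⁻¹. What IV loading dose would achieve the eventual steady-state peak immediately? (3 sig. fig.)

Accumulation ratio R = 1 / (1 − e^(−kτ)) = 1 / (1 − e^(−0.03500×23.0)) = 1 / (1 − 0.4471) = 1.809
Loading dose = maintenance dose × R = 78.9 × 1.809 ≈ 143 mg

143 mg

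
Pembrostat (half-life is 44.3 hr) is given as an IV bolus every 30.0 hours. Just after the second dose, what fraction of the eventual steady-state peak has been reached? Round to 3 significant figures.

0.609

k = ln 2 / 44.3 = 0.01565 hr⁻¹
f_n = 1 − e^(−nkτ) = 1 − e^(−2 × 0.01565 × 30.0) = 1 − e^(−0.9388) = 1 − 0.3911 ≈ 0.609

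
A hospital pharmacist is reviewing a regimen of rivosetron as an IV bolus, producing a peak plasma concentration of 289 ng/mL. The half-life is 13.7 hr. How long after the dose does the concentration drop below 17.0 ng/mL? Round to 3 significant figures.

k = ln 2 / 13.7 = 0.05059 hr⁻¹
C(t) = C₀ e^(−kt)  ⇒  t = ln(C₀/C) / k
t = ln(289/17.0) / 0.05059 = 2.833 / 0.05059 ≈ 56.0 hours

56.0 hours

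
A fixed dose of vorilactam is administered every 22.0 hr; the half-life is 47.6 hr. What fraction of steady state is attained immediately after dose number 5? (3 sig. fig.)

0.798

k = ln 2 / 47.6 = 0.01456 hr⁻¹
f_n = 1 − e^(−nkτ) = 1 − e^(−5 × 0.01456 × 22.0) = 1 − e^(−1.602) = 1 − 0.2015 ≈ 0.798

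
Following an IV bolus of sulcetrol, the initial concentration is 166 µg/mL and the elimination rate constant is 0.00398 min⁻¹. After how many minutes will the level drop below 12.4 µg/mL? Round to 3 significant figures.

C(t) = C₀ e^(−kt)  ⇒  t = ln(C₀/C) / k
t = ln(166/12.4) / 0.003980 = 2.594 / 0.003980 ≈ 652 minutes

652 minutes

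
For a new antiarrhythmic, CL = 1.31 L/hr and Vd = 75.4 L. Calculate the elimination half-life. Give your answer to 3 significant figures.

k = CL / V = 1.31 / 75.4 = 0.01737 hr⁻¹
t½ = ln 2 / k = ln 2 / 0.01737 ≈ 39.9 hours

39.9 hours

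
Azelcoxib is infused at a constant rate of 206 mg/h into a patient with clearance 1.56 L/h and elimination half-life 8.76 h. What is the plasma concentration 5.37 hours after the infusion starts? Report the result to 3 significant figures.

45.7 mg/L

Css = rate / CL = 206 / 1.56 = 132.1 mg/L
k = ln 2 / 8.76 = 0.07913 h⁻¹
C(t) = Css (1 − e^(−kt)) = 132.1 × (1 − e^(−0.4249)) = 132.1 × 0.3462 ≈ 45.7 mg/L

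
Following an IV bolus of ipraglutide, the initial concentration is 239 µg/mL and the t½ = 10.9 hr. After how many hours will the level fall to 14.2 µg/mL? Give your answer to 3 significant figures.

44.4 hours

k = ln 2 / 10.9 = 0.06359 hr⁻¹
C(t) = C₀ e^(−kt)  ⇒  t = ln(C₀/C) / k
t = ln(239/14.2) / 0.06359 = 2.823 / 0.06359 ≈ 44.4 hours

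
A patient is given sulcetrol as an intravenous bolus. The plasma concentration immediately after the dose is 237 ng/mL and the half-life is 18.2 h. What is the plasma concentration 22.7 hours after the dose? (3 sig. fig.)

k = ln 2 / 18.2 = 0.03809 h⁻¹
C(t) = C₀ e^(−kt) = 237 × e^(−0.03809 × 22.7) = 237 × e^(−0.8645) = 237 × 0.4212 ≈ 99.8 ng/mL

99.8 ng/mL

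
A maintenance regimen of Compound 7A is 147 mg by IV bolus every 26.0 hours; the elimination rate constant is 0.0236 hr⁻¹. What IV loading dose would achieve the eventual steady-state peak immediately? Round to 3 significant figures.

321 mg

Accumulation ratio R = 1 / (1 − e^(−kτ)) = 1 / (1 − e^(−0.02360×26.0)) = 1 / (1 − 0.5414) = 2.181
Loading dose = maintenance dose × R = 147 × 2.181 ≈ 321 mg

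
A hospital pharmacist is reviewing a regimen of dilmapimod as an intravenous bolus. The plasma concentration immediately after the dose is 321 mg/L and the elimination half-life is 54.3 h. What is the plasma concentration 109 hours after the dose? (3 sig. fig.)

79.8 mg/L

k = ln 2 / 54.3 = 0.01277 h⁻¹
109 h is 2.007 half-lives, so C = 321 × (1/2)^2.007 = 321 × 0.2487 ≈ 79.8 mg/L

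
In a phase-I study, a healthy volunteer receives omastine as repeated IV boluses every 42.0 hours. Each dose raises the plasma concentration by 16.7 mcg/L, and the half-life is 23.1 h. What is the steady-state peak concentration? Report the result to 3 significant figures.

23.3 mcg/L

k = ln 2 / 23.1 = 0.03001 h⁻¹
Fraction remaining after one interval: e^(−kτ) = e^(−0.03001 × 42.0) = 0.2836
R = 1 / (1 − 0.2836) = 1.396
Css,max = 16.7 × 1.396 ≈ 23.3 mcg/L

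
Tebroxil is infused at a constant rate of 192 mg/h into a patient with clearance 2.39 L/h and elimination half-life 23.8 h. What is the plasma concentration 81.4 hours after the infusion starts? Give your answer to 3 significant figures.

Css = rate / CL = 192 / 2.39 = 80.33 µg/mL
k = ln 2 / 23.8 = 0.02912 h⁻¹
C(t) = Css (1 − e^(−kt)) = 80.33 × (1 − e^(−2.371)) = 80.33 × 0.9066 ≈ 72.8 µg/mL

72.8 µg/mL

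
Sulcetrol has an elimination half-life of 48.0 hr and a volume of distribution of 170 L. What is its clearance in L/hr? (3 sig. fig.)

k = ln 2 / t½ = ln 2 / 48.0 = 0.01444 hr⁻¹
CL = k · V = 0.01444 × 170 ≈ 2.45 L/hr

2.45 L/hr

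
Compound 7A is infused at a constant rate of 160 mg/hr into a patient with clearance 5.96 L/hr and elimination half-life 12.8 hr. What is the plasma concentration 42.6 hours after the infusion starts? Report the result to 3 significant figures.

24.2 µg/mL

Css = rate / CL = 160 / 5.96 = 26.85 µg/mL
k = ln 2 / 12.8 = 0.05415 hr⁻¹
C(t) = Css (1 − e^(−kt)) = 26.85 × (1 − e^(−2.307)) = 26.85 × 0.9004 ≈ 24.2 µg/mL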